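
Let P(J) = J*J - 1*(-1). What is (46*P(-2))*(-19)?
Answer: -4370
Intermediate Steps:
P(J) = 1 + J² (P(J) = J² + 1 = 1 + J²)
(46*P(-2))*(-19) = (46*(1 + (-2)²))*(-19) = (46*(1 + 4))*(-19) = (46*5)*(-19) = 230*(-19) = -4370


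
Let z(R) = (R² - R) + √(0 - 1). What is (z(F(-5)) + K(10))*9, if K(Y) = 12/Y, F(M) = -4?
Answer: 954/5 + 9*I ≈ 190.8 + 9.0*I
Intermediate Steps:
z(R) = I + R² - R (z(R) = (R² - R) + √(-1) = (R² - R) + I = I + R² - R)
(z(F(-5)) + K(10))*9 = ((I + (-4)² - 1*(-4)) + 12/10)*9 = ((I + 16 + 4) + 12*(⅒))*9 = ((20 + I) + 6/5)*9 = (106/5 + I)*9 = 954/5 + 9*I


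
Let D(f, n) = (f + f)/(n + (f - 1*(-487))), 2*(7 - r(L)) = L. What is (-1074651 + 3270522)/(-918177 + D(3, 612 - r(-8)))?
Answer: -798565087/333910367 ≈ -2.3916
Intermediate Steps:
r(L) = 7 - L/2
D(f, n) = 2*f/(487 + f + n) (D(f, n) = (2*f)/(n + (f + 487)) = (2*f)/(n + (487 + f)) = (2*f)/(487 + f + n) = 2*f/(487 + f + n))
(-1074651 + 3270522)/(-918177 + D(3, 612 - r(-8))) = (-1074651 + 3270522)/(-918177 + 2*3/(487 + 3 + (612 - (7 - 1/2*(-8))))) = 2195871/(-918177 + 2*3/(487 + 3 + (612 - (7 + 4)))) = 2195871/(-918177 + 2*3/(487 + 3 + (612 - 1*11))) = 2195871/(-918177 + 2*3/(487 + 3 + (612 - 11))) = 2195871/(-918177 + 2*3/(487 + 3 + 601)) = 2195871/(-918177 + 2*3/1091) = 2195871/(-918177 + 2*3*(1/1091)) = 2195871/(-918177 + 6/1091) = 2195871/(-1001731101/1091) = 2195871*(-1091/1001731101) = -798565087/333910367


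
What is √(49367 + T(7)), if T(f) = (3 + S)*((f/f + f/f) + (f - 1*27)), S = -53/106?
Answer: √49322 ≈ 222.09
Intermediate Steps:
S = -½ (S = -53*1/106 = -½ ≈ -0.50000)
T(f) = -125/2 + 5*f/2 (T(f) = (3 - ½)*((f/f + f/f) + (f - 1*27)) = 5*((1 + 1) + (f - 27))/2 = 5*(2 + (-27 + f))/2 = 5*(-25 + f)/2 = -125/2 + 5*f/2)
√(49367 + T(7)) = √(49367 + (-125/2 + (5/2)*7)) = √(49367 + (-125/2 + 35/2)) = √(49367 - 45) = √49322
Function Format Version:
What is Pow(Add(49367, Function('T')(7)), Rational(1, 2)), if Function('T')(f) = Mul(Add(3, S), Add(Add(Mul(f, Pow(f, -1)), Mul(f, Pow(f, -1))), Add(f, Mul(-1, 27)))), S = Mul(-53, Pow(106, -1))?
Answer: Pow(49322, Rational(1, 2)) ≈ 222.09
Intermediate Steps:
S = Rational(-1, 2) (S = Mul(-53, Rational(1, 106)) = Rational(-1, 2) ≈ -0.50000)
Function('T')(f) = Add(Rational(-125, 2), Mul(Rational(5, 2), f)) (Function('T')(f) = Mul(Add(3, Rational(-1, 2)), Add(Add(Mul(f, Pow(f, -1)), Mul(f, Pow(f, -1))), Add(f, Mul(-1, 27)))) = Mul(Rational(5, 2), Add(Add(1, 1), Add(f, -27))) = Mul(Rational(5, 2), Add(2, Add(-27, f))) = Mul(Rational(5, 2), Add(-25, f)) = Add(Rational(-125, 2), Mul(Rational(5, 2), f)))
Pow(Add(49367, Function('T')(7)), Rational(1, 2)) = Pow(Add(49367, Add(Rational(-125, 2), Mul(Rational(5, 2), 7))), Rational(1, 2)) = Pow(Add(49367, Add(Rational(-125, 2), Rational(35, 2))), Rational(1, 2)) = Pow(Add(49367, -45), Rational(1, 2)) = Pow(49322, Rational(1, 2))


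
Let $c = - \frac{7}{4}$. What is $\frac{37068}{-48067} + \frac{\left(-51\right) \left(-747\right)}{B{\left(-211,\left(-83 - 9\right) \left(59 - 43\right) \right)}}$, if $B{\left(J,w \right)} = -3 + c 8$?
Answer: $- \frac{107755215}{48067} \approx -2241.8$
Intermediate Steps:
$c = - \frac{7}{4}$ ($c = \left(-7\right) \frac{1}{4} = - \frac{7}{4} \approx -1.75$)
$B{\left(J,w \right)} = -17$ ($B{\left(J,w \right)} = -3 - 14 = -17$)
$\frac{37068}{-48067} + \frac{\left(-51\right) \left(-747\right)}{B{\left(-211,\left(-83 - 9\right) \left(59 - 43\right) \right)}} = \frac{37068}{-48067} + \frac{\left(-51\right) \left(-747\right)}{-17} = 37068 \left(- \frac{1}{48067}\right) + 38097 \left(- \frac{1}{17}\right) = - \frac{37068}{48067} - 2241 = - \frac{107755215}{48067}$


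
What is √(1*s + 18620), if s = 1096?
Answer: 2*√4929 ≈ 140.41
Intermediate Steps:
√(1*s + 18620) = √(1*1096 + 18620) = √(1096 + 18620) = √19716 = 2*√4929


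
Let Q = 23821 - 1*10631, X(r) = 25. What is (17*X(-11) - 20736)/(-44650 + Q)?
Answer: 20311/31460 ≈ 0.64561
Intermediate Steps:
Q = 13190 (Q = 23821 - 10631 = 13190)
(17*X(-11) - 20736)/(-44650 + Q) = (17*25 - 20736)/(-44650 + 13190) = (425 - 20736)/(-31460) = -20311*(-1/31460) = 20311/31460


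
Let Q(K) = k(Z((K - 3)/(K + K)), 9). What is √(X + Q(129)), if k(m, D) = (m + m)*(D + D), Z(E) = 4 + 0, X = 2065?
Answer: 47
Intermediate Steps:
Z(E) = 4
k(m, D) = 4*D*m (k(m, D) = (2*m)*(2*D) = 4*D*m)
Q(K) = 144 (Q(K) = 4*9*4 = 144)
√(X + Q(129)) = √(2065 + 144) = √2209 = 47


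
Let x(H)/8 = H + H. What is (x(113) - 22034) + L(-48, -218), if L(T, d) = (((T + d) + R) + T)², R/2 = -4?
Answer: 83458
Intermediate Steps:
R = -8 (R = 2*(-4) = -8)
x(H) = 16*H (x(H) = 8*(H + H) = 8*(2*H) = 16*H)
L(T, d) = (-8 + d + 2*T)² (L(T, d) = (((T + d) - 8) + T)² = ((-8 + T + d) + T)² = (-8 + d + 2*T)²)
(x(113) - 22034) + L(-48, -218) = (16*113 - 22034) + (-8 - 218 + 2*(-48))² = (1808 - 22034) + (-8 - 218 - 96)² = -20226 + (-322)² = -20226 + 103684 = 83458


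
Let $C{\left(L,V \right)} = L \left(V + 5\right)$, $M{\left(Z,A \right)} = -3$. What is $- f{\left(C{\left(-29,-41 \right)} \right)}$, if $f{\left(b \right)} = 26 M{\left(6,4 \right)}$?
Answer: $78$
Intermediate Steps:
$C{\left(L,V \right)} = L \left(5 + V\right)$
$f{\left(b \right)} = -78$ ($f{\left(b \right)} = 26 \left(-3\right) = -78$)
$- f{\left(C{\left(-29,-41 \right)} \right)} = \left(-1\right) \left(-78\right) = 78$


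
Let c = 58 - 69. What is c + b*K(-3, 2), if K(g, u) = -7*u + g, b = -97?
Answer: 1638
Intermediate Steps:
K(g, u) = g - 7*u
c = -11
c + b*K(-3, 2) = -11 - 97*(-3 - 7*2) = -11 - 97*(-3 - 14) = -11 - 97*(-17) = -11 + 1649 = 1638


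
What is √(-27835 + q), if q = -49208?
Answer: I*√77043 ≈ 277.57*I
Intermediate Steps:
√(-27835 + q) = √(-27835 - 49208) = √(-77043) = I*√77043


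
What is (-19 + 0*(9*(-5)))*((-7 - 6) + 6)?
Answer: 133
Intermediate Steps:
(-19 + 0*(9*(-5)))*((-7 - 6) + 6) = (-19 + 0*(-45))*(-13 + 6) = (-19 + 0)*(-7) = -19*(-7) = 133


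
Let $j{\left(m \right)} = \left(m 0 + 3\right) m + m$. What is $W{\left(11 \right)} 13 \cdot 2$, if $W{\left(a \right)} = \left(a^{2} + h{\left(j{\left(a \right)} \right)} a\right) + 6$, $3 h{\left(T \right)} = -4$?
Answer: $\frac{8762}{3} \approx 2920.7$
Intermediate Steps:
$j{\left(m \right)} = 4 m$ ($j{\left(m \right)} = \left(0 + 3\right) m + m = 3 m + m = 4 m$)
$h{\left(T \right)} = - \frac{4}{3}$ ($h{\left(T \right)} = \frac{1}{3} \left(-4\right) = - \frac{4}{3}$)
$W{\left(a \right)} = 6 + a^{2} - \frac{4 a}{3}$ ($W{\left(a \right)} = \left(a^{2} - \frac{4 a}{3}\right) + 6 = 6 + a^{2} - \frac{4 a}{3}$)
$W{\left(11 \right)} 13 \cdot 2 = \left(6 + 11^{2} - \frac{44}{3}\right) 13 \cdot 2 = \left(6 + 121 - \frac{44}{3}\right) 26 = \frac{337}{3} \cdot 26 = \frac{8762}{3}$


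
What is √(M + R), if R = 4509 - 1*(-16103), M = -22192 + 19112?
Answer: 6*√487 ≈ 132.41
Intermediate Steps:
M = -3080
R = 20612 (R = 4509 + 16103 = 20612)
√(M + R) = √(-3080 + 20612) = √17532 = 6*√487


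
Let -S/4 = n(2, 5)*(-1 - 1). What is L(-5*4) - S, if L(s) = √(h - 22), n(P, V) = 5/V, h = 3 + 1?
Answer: -8 + 3*I*√2 ≈ -8.0 + 4.2426*I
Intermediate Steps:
h = 4
S = 8 (S = -4*5/5*(-1 - 1) = -4*5*(⅕)*(-2) = -4*(-2) = 8)
L(s) = 3*I*√2 (L(s) = √(4 - 22) = √(-18) = 3*I*√2)
L(-5*4) - S = 3*I*√2 - 1*8 = 3*I*√2 - 8 = -8 + 3*I*√2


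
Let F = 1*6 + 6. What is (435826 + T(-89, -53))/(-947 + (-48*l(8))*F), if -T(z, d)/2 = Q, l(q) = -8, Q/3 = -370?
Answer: 62578/523 ≈ 119.65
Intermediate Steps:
Q = -1110 (Q = 3*(-370) = -1110)
F = 12 (F = 6 + 6 = 12)
T(z, d) = 2220 (T(z, d) = -2*(-1110) = 2220)
(435826 + T(-89, -53))/(-947 + (-48*l(8))*F) = (435826 + 2220)/(-947 - 48*(-8)*12) = 438046/(-947 + 384*12) = 438046/(-947 + 4608) = 438046/3661 = 438046*(1/3661) = 62578/523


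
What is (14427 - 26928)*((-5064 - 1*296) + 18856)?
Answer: -168713496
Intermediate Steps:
(14427 - 26928)*((-5064 - 1*296) + 18856) = -12501*((-5064 - 296) + 18856) = -12501*(-5360 + 18856) = -12501*13496 = -168713496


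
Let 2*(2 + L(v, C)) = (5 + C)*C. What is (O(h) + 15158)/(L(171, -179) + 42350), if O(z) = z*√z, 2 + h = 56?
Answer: 15158/57921 + 54*√6/19307 ≈ 0.26855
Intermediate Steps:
h = 54 (h = -2 + 56 = 54)
O(z) = z^(3/2)
L(v, C) = -2 + C*(5 + C)/2 (L(v, C) = -2 + ((5 + C)*C)/2 = -2 + (C*(5 + C))/2 = -2 + C*(5 + C)/2)
(O(h) + 15158)/(L(171, -179) + 42350) = (54^(3/2) + 15158)/((-2 + (½)*(-179)² + (5/2)*(-179)) + 42350) = (162*√6 + 15158)/((-2 + (½)*32041 - 895/2) + 42350) = (15158 + 162*√6)/((-2 + 32041/2 - 895/2) + 42350) = (15158 + 162*√6)/(15571 + 42350) = (15158 + 162*√6)/57921 = (15158 + 162*√6)*(1/57921) = 15158/57921 + 54*√6/19307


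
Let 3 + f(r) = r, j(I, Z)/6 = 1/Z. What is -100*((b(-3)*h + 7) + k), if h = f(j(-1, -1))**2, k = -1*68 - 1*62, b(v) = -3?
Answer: 36600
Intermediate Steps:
j(I, Z) = 6/Z
f(r) = -3 + r
k = -130 (k = -68 - 62 = -130)
h = 81 (h = (-3 + 6/(-1))**2 = (-3 + 6*(-1))**2 = (-3 - 6)**2 = (-9)**2 = 81)
-100*((b(-3)*h + 7) + k) = -100*((-3*81 + 7) - 130) = -100*((-243 + 7) - 130) = -100*(-236 - 130) = -100*(-366) = 36600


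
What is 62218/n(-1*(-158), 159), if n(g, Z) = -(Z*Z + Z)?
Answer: -31109/12720 ≈ -2.4457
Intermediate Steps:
n(g, Z) = -Z - Z² (n(g, Z) = -(Z² + Z) = -(Z + Z²) = -Z - Z²)
62218/n(-1*(-158), 159) = 62218/((-1*159*(1 + 159))) = 62218/((-1*159*160)) = 62218/(-25440) = 62218*(-1/25440) = -31109/12720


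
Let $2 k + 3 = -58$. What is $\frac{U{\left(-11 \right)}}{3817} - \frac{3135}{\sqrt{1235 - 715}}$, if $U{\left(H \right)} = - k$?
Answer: $\frac{61}{7634} - \frac{627 \sqrt{130}}{52} \approx -137.47$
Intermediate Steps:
$k = - \frac{61}{2}$ ($k = - \frac{3}{2} + \frac{1}{2} \left(-58\right) = - \frac{3}{2} - 29 = - \frac{61}{2} \approx -30.5$)
$U{\left(H \right)} = \frac{61}{2}$ ($U{\left(H \right)} = \left(-1\right) \left(- \frac{61}{2}\right) = \frac{61}{2}$)
$\frac{U{\left(-11 \right)}}{3817} - \frac{3135}{\sqrt{1235 - 715}} = \frac{61}{2 \cdot 3817} - \frac{3135}{\sqrt{1235 - 715}} = \frac{61}{2} \cdot \frac{1}{3817} - \frac{3135}{\sqrt{520}} = \frac{61}{7634} - \frac{3135}{2 \sqrt{130}} = \frac{61}{7634} - 3135 \frac{\sqrt{130}}{260} = \frac{61}{7634} - \frac{627 \sqrt{130}}{52}$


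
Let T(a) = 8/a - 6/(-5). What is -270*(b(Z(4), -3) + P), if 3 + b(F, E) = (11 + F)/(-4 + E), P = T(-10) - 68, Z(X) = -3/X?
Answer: 272403/14 ≈ 19457.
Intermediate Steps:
T(a) = 6/5 + 8/a (T(a) = 8/a - 6*(-1/5) = 8/a + 6/5 = 6/5 + 8/a)
P = -338/5 (P = (6/5 + 8/(-10)) - 68 = (6/5 + 8*(-1/10)) - 68 = (6/5 - 4/5) - 68 = 2/5 - 68 = -338/5 ≈ -67.600)
b(F, E) = -3 + (11 + F)/(-4 + E)
-270*(b(Z(4), -3) + P) = -270*((23 - 3/4 - 3*(-3))/(-4 - 3) - 338/5) = -270*((23 - 3*1/4 + 9)/(-7) - 338/5) = -270*(-(23 - 3/4 + 9)/7 - 338/5) = -270*(-1/7*125/4 - 338/5) = -270*(-125/28 - 338/5) = -270*(-10089/140) = 272403/14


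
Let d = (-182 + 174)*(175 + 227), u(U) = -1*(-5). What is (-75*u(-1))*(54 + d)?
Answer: 1185750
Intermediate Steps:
u(U) = 5
d = -3216 (d = -8*402 = -3216)
(-75*u(-1))*(54 + d) = (-75*5)*(54 - 3216) = -375*(-3162) = 1185750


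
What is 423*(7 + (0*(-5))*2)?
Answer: 2961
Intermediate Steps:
423*(7 + (0*(-5))*2) = 423*(7 + 0*2) = 423*(7 + 0) = 423*7 = 2961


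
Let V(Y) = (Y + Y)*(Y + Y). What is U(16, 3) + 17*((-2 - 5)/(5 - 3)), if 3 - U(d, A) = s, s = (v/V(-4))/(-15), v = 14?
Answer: -27113/480 ≈ -56.485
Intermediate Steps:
V(Y) = 4*Y² (V(Y) = (2*Y)*(2*Y) = 4*Y²)
s = -7/480 (s = (14/((4*(-4)²)))/(-15) = (14/((4*16)))*(-1/15) = (14/64)*(-1/15) = (14*(1/64))*(-1/15) = (7/32)*(-1/15) = -7/480 ≈ -0.014583)
U(d, A) = 1447/480 (U(d, A) = 3 - 1*(-7/480) = 3 + 7/480 = 1447/480)
U(16, 3) + 17*((-2 - 5)/(5 - 3)) = 1447/480 + 17*((-2 - 5)/(5 - 3)) = 1447/480 + 17*(-7/2) = 1447/480 - 119/2 = -27113/480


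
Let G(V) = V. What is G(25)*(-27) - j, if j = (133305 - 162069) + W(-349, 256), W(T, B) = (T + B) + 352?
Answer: 27830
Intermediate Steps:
W(T, B) = 352 + B + T (W(T, B) = (B + T) + 352 = 352 + B + T)
j = -28505 (j = (133305 - 162069) + (352 + 256 - 349) = -28764 + 259 = -28505)
G(25)*(-27) - j = 25*(-27) - 1*(-28505) = -675 + 28505 = 27830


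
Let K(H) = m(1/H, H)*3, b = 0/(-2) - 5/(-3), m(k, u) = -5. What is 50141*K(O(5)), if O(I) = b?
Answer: -752115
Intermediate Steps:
b = 5/3 (b = 0*(-1/2) - 5*(-1/3) = 0 + 5/3 = 5/3 ≈ 1.6667)
O(I) = 5/3
K(H) = -15 (K(H) = -5*3 = -15)
50141*K(O(5)) = 50141*(-15) = -752115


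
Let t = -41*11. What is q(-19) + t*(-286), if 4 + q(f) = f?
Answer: 128963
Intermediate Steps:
q(f) = -4 + f
t = -451
q(-19) + t*(-286) = (-4 - 19) - 451*(-286) = -23 + 128986 = 128963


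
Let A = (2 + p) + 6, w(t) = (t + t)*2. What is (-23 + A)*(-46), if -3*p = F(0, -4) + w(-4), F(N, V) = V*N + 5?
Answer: 1564/3 ≈ 521.33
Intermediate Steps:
F(N, V) = 5 + N*V (F(N, V) = N*V + 5 = 5 + N*V)
w(t) = 4*t (w(t) = (2*t)*2 = 4*t)
p = 11/3 (p = -((5 + 0*(-4)) + 4*(-4))/3 = -((5 + 0) - 16)/3 = -(5 - 16)/3 = -⅓*(-11) = 11/3 ≈ 3.6667)
A = 35/3 (A = (2 + 11/3) + 6 = 17/3 + 6 = 35/3 ≈ 11.667)
(-23 + A)*(-46) = (-23 + 35/3)*(-46) = -34/3*(-46) = 1564/3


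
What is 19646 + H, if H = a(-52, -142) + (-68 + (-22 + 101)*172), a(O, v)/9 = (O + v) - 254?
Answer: 29134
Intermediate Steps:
a(O, v) = -2286 + 9*O + 9*v (a(O, v) = 9*((O + v) - 254) = 9*(-254 + O + v) = -2286 + 9*O + 9*v)
H = 9488 (H = (-2286 + 9*(-52) + 9*(-142)) + (-68 + (-22 + 101)*172) = (-2286 - 468 - 1278) + (-68 + 79*172) = -4032 + (-68 + 13588) = -4032 + 13520 = 9488)
19646 + H = 19646 + 9488 = 29134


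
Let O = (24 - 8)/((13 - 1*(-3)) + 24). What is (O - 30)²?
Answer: 21904/25 ≈ 876.16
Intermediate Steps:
O = ⅖ (O = 16/((13 + 3) + 24) = 16/(16 + 24) = 16/40 = 16*(1/40) = ⅖ ≈ 0.40000)
(O - 30)² = (⅖ - 30)² = (-148/5)² = 21904/25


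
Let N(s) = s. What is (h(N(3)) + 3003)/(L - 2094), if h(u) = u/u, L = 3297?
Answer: 3004/1203 ≈ 2.4971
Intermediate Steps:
h(u) = 1
(h(N(3)) + 3003)/(L - 2094) = (1 + 3003)/(3297 - 2094) = 3004/1203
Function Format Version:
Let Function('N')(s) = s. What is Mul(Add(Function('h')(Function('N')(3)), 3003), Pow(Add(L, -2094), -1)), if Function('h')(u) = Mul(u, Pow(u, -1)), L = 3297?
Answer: Rational(3004, 1203) ≈ 2.4971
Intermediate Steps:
Function('h')(u) = 1
Mul(Add(Function('h')(Function('N')(3)), 3003), Pow(Add(L, -2094), -1)) = Mul(Add(1, 3003), Pow(Add(3297, -2094), -1)) = Mul(3004, Pow(1203, -1)) = Mul(3004, Rational(1, 1203)) = Rational(3004, 1203)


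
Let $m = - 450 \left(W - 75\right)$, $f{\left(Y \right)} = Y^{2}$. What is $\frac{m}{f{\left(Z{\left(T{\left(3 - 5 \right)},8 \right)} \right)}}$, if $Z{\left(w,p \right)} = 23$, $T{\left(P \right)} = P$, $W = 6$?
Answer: $\frac{1350}{23} \approx 58.696$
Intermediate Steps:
$m = 31050$ ($m = - 450 \left(6 - 75\right) = \left(-450\right) \left(-69\right) = 31050$)
$\frac{m}{f{\left(Z{\left(T{\left(3 - 5 \right)},8 \right)} \right)}} = \frac{31050}{23^{2}} = \frac{31050}{529} = 31050 \cdot \frac{1}{529} = \frac{1350}{23}$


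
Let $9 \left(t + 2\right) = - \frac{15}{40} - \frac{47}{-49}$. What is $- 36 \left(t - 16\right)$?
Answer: $\frac{63275}{98} \approx 645.66$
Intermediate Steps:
$t = - \frac{6827}{3528}$ ($t = -2 + \frac{- \frac{15}{40} - \frac{47}{-49}}{9} = -2 + \frac{\left(-15\right) \frac{1}{40} - - \frac{47}{49}}{9} = -2 + \frac{- \frac{3}{8} + \frac{47}{49}}{9} = -2 + \frac{1}{9} \cdot \frac{229}{392} = -2 + \frac{229}{3528} = - \frac{6827}{3528} \approx -1.9351$)
$- 36 \left(t - 16\right) = - 36 \left(- \frac{6827}{3528} - 16\right) = \left(-36\right) \left(- \frac{63275}{3528}\right) = \frac{63275}{98}$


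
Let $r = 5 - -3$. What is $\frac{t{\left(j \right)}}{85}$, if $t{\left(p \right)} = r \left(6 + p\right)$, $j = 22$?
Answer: $\frac{224}{85} \approx 2.6353$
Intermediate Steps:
$r = 8$ ($r = 5 + 3 = 8$)
$t{\left(p \right)} = 48 + 8 p$ ($t{\left(p \right)} = 8 \left(6 + p\right) = 48 + 8 p$)
$\frac{t{\left(j \right)}}{85} = \frac{48 + 8 \cdot 22}{85} = \left(48 + 176\right) \frac{1}{85} = 224 \cdot \frac{1}{85} = \frac{224}{85}$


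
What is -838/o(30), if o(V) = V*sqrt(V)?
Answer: -419*sqrt(30)/450 ≈ -5.0999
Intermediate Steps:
o(V) = V**(3/2)
-838/o(30) = -838*sqrt(30)/900 = -419*sqrt(30)/450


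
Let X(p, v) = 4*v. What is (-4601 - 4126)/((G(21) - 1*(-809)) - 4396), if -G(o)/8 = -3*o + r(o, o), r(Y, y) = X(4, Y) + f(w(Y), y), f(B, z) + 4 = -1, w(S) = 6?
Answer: 8727/3715 ≈ 2.3491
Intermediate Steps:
f(B, z) = -5 (f(B, z) = -4 - 1 = -5)
r(Y, y) = -5 + 4*Y (r(Y, y) = 4*Y - 5 = -5 + 4*Y)
G(o) = 40 - 8*o (G(o) = -8*(-3*o + (-5 + 4*o)) = -8*(-5 + o) = 40 - 8*o)
(-4601 - 4126)/((G(21) - 1*(-809)) - 4396) = (-4601 - 4126)/(((40 - 8*21) - 1*(-809)) - 4396) = -8727/(((40 - 168) + 809) - 4396) = -8727/((-128 + 809) - 4396) = -8727/(681 - 4396) = -8727/(-3715) = -8727*(-1/3715) = 8727/3715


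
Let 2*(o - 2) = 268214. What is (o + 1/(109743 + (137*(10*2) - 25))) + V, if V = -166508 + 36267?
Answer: 434987545/112458 ≈ 3868.0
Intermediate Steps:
o = 134109 (o = 2 + (1/2)*268214 = 2 + 134107 = 134109)
V = -130241
(o + 1/(109743 + (137*(10*2) - 25))) + V = (134109 + 1/(109743 + (137*(10*2) - 25))) - 130241 = (134109 + 1/(109743 + (137*20 - 25))) - 130241 = (134109 + 1/(109743 + (2740 - 25))) - 130241 = (134109 + 1/(109743 + 2715)) - 130241 = (134109 + 1/112458) - 130241 = 15081629923/112458 - 130241 = 434987545/112458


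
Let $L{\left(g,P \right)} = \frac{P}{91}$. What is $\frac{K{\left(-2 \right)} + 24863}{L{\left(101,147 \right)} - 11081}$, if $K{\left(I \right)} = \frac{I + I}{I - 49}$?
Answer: $- \frac{16484221}{7345632} \approx -2.2441$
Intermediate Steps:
$K{\left(I \right)} = \frac{2 I}{-49 + I}$
$L{\left(g,P \right)} = \frac{P}{91}$ ($L{\left(g,P \right)} = P \frac{1}{91} = \frac{P}{91}$)
$\frac{K{\left(-2 \right)} + 24863}{L{\left(101,147 \right)} - 11081} = \frac{2 \left(-2\right) \frac{1}{-49 - 2} + 24863}{\frac{1}{91} \cdot 147 - 11081} = \frac{2 \left(-2\right) \frac{1}{-51} + 24863}{\frac{21}{13} - 11081} = \frac{2 \left(-2\right) \left(- \frac{1}{51}\right) + 24863}{- \frac{144032}{13}} = \left(\frac{4}{51} + 24863\right) \left(- \frac{13}{144032}\right) = \frac{1268017}{51} \left(- \frac{13}{144032}\right) = - \frac{16484221}{7345632}$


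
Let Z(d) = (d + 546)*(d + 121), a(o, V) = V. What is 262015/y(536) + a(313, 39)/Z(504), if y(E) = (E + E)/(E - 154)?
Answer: 5473657112859/58625000 ≈ 93367.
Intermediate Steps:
y(E) = 2*E/(-154 + E) (y(E) = (2*E)/(-154 + E) = 2*E/(-154 + E))
Z(d) = (121 + d)*(546 + d) (Z(d) = (546 + d)*(121 + d) = (121 + d)*(546 + d))
262015/y(536) + a(313, 39)/Z(504) = 262015/((2*536/(-154 + 536))) + 39/(66066 + 504² + 667*504) = 262015/((2*536/382)) + 39/(66066 + 254016 + 336168) = 262015/((2*536*(1/382))) + 39/656250 = 262015/(536/191) + 39*(1/656250) = 262015*(191/536) + 13/218750 = 50044865/536 + 13/218750 = 5473657112859/58625000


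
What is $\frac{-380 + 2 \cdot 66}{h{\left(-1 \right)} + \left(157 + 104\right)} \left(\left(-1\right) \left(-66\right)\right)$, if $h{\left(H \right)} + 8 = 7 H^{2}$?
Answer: $- \frac{4092}{65} \approx -62.954$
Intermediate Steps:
$h{\left(H \right)} = -8 + 7 H^{2}$
$\frac{-380 + 2 \cdot 66}{h{\left(-1 \right)} + \left(157 + 104\right)} \left(\left(-1\right) \left(-66\right)\right) = \frac{-380 + 2 \cdot 66}{\left(-8 + 7 \left(-1\right)^{2}\right) + \left(157 + 104\right)} \left(\left(-1\right) \left(-66\right)\right) = \frac{-380 + 132}{\left(-8 + 7 \cdot 1\right) + 261} \cdot 66 = - \frac{248}{\left(-8 + 7\right) + 261} \cdot 66 = - \frac{248}{-1 + 261} \cdot 66 = - \frac{248}{260} \cdot 66 = \left(-248\right) \frac{1}{260} \cdot 66 = \left(- \frac{62}{65}\right) 66 = - \frac{4092}{65}$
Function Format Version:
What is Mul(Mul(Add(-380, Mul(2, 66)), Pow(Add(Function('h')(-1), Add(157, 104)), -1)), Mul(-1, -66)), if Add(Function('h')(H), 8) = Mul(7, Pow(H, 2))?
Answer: Rational(-4092, 65) ≈ -62.954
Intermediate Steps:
Function('h')(H) = Add(-8, Mul(7, Pow(H, 2)))
Mul(Mul(Add(-380, Mul(2, 66)), Pow(Add(Function('h')(-1), Add(157, 104)), -1)), Mul(-1, -66)) = Mul(Mul(Add(-380, Mul(2, 66)), Pow(Add(Add(-8, Mul(7, Pow(-1, 2))), Add(157, 104)), -1)), Mul(-1, -66)) = Mul(Mul(Add(-380, 132), Pow(Add(Add(-8, Mul(7, 1)), 261), -1)), 66) = Mul(Mul(-248, Pow(Add(Add(-8, 7), 261), -1)), 66) = Mul(Mul(-248, Pow(Add(-1, 261), -1)), 66) = Mul(Mul(-248, Pow(260, -1)), 66) = Mul(Mul(-248, Rational(1, 260)), 66) = Mul(Rational(-62, 65), 66) = Rational(-4092, 65)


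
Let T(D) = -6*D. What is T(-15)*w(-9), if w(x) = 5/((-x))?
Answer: 50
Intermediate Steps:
w(x) = -5/x (w(x) = 5*(-1/x) = -5/x)
T(-15)*w(-9) = (-6*(-15))*(-5/(-9)) = 90*(-5*(-⅑)) = 90*(5/9) = 50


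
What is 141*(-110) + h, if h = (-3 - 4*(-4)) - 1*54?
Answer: -15551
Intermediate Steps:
h = -41 (h = (-3 + 16) - 54 = 13 - 54 = -41)
141*(-110) + h = 141*(-110) - 41 = -15510 - 41 = -15551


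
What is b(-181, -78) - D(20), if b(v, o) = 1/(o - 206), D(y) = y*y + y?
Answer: -119281/284 ≈ -420.00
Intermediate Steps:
D(y) = y + y² (D(y) = y² + y = y + y²)
b(v, o) = 1/(-206 + o)
b(-181, -78) - D(20) = 1/(-206 - 78) - 20*(1 + 20) = 1/(-284) - 20*21 = -1/284 - 1*420 = -1/284 - 420 = -119281/284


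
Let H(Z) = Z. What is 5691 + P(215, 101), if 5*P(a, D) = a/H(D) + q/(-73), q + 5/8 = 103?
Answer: 1678432561/294920 ≈ 5691.1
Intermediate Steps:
q = 819/8 (q = -5/8 + 103 = 819/8 ≈ 102.38)
P(a, D) = -819/2920 + a/(5*D) (P(a, D) = (a/D + (819/8)/(-73))/5 = (a/D + (819/8)*(-1/73))/5 = (a/D - 819/584)/5 = (-819/584 + a/D)/5 = -819/2920 + a/(5*D))
5691 + P(215, 101) = 5691 + (-819/2920 + (⅕)*215/101) = 5691 + (-819/2920 + (⅕)*215*(1/101)) = 5691 + (-819/2920 + 43/101) = 5691 + 42841/294920 = 1678432561/294920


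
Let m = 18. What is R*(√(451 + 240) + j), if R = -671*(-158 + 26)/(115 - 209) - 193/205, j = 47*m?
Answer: -163578618/205 - 9087701*√691/9635 ≈ -8.2274e+5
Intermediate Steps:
j = 846 (j = 47*18 = 846)
R = -9087701/9635 (R = -671/((-94/(-132))) - 193*1/205 = -671/((-94*(-1/132))) - 193/205 = -671/47/66 - 193/205 = -671*66/47 - 193/205 = -44286/47 - 193/205 = -9087701/9635 ≈ -943.20)
R*(√(451 + 240) + j) = -9087701*(√(451 + 240) + 846)/9635 = -9087701*(√691 + 846)/9635 = -9087701*(846 + √691)/9635 = -163578618/205 - 9087701*√691/9635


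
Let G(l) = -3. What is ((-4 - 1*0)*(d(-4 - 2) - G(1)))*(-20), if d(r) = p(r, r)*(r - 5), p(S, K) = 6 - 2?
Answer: -3280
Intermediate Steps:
p(S, K) = 4
d(r) = -20 + 4*r (d(r) = 4*(r - 5) = 4*(-5 + r) = -20 + 4*r)
((-4 - 1*0)*(d(-4 - 2) - G(1)))*(-20) = ((-4 - 1*0)*((-20 + 4*(-4 - 2)) - 1*(-3)))*(-20) = ((-4 + 0)*((-20 + 4*(-6)) + 3))*(-20) = -4*((-20 - 24) + 3)*(-20) = -4*(-44 + 3)*(-20) = -4*(-41)*(-20) = 164*(-20) = -3280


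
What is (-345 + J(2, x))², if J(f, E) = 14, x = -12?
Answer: 109561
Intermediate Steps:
(-345 + J(2, x))² = (-345 + 14)² = (-331)² = 109561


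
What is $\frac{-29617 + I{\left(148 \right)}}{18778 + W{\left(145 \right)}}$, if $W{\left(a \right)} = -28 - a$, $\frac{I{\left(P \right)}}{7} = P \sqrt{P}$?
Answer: $- \frac{29617}{18605} + \frac{2072 \sqrt{37}}{18605} \approx -0.91446$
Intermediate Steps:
$I{\left(P \right)} = 7 P^{\frac{3}{2}}$ ($I{\left(P \right)} = 7 P \sqrt{P} = 7 P^{\frac{3}{2}}$)
$\frac{-29617 + I{\left(148 \right)}}{18778 + W{\left(145 \right)}} = \frac{-29617 + 7 \cdot 148^{\frac{3}{2}}}{18778 - 173} = \frac{-29617 + 7 \cdot 296 \sqrt{37}}{18778 - 173} = \frac{-29617 + 2072 \sqrt{37}}{18778 - 173} = \frac{-29617 + 2072 \sqrt{37}}{18605} = \left(-29617 + 2072 \sqrt{37}\right) \frac{1}{18605} = - \frac{29617}{18605} + \frac{2072 \sqrt{37}}{18605}$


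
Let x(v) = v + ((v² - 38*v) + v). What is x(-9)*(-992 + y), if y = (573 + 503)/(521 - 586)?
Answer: -5310036/13 ≈ -4.0846e+5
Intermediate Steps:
x(v) = v² - 36*v (x(v) = v + (v² - 37*v) = v² - 36*v)
y = -1076/65 (y = 1076/(-65) = 1076*(-1/65) = -1076/65 ≈ -16.554)
x(-9)*(-992 + y) = (-9*(-36 - 9))*(-992 - 1076/65) = -9*(-45)*(-65556/65) = 405*(-65556/65) = -5310036/13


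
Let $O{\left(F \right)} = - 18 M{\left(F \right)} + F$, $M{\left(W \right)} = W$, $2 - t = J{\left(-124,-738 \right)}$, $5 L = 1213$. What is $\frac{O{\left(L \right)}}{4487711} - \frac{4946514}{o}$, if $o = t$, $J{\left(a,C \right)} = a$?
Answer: $- \frac{1088163029858}{27718215} \approx -39258.0$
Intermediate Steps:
$L = \frac{1213}{5}$ ($L = \frac{1}{5} \cdot 1213 = \frac{1213}{5} \approx 242.6$)
$t = 126$ ($t = 2 - -124 = 2 + 124 = 126$)
$O{\left(F \right)} = - 17 F$ ($O{\left(F \right)} = - 18 F + F = - 17 F$)
$o = 126$
$\frac{O{\left(L \right)}}{4487711} - \frac{4946514}{o} = \frac{\left(-17\right) \frac{1213}{5}}{4487711} - \frac{4946514}{126} = \left(- \frac{20621}{5}\right) \frac{1}{4487711} - \frac{824419}{21} = - \frac{1213}{1319915} - \frac{824419}{21} = - \frac{1088163029858}{27718215}$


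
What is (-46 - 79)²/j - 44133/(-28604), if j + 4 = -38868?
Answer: 317150119/277973672 ≈ 1.1409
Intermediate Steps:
j = -38872 (j = -4 - 38868 = -38872)
(-46 - 79)²/j - 44133/(-28604) = (-46 - 79)²/(-38872) - 44133/(-28604) = (-125)²*(-1/38872) - 44133*(-1/28604) = 15625*(-1/38872) + 44133/28604 = -15625/38872 + 44133/28604 = 317150119/277973672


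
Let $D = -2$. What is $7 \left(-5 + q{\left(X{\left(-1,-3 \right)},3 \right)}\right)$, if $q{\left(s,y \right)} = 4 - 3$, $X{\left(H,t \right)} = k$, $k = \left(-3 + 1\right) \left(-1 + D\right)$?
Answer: $-28$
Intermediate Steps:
$k = 6$ ($k = \left(-3 + 1\right) \left(-1 - 2\right) = \left(-2\right) \left(-3\right) = 6$)
$X{\left(H,t \right)} = 6$
$q{\left(s,y \right)} = 1$ ($q{\left(s,y \right)} = 4 - 3 = 1$)
$7 \left(-5 + q{\left(X{\left(-1,-3 \right)},3 \right)}\right) = 7 \left(-5 + 1\right) = 7 \left(-4\right) = -28$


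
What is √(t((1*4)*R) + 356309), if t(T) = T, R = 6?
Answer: √356333 ≈ 596.94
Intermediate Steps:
√(t((1*4)*R) + 356309) = √((1*4)*6 + 356309) = √(4*6 + 356309) = √(24 + 356309) = √356333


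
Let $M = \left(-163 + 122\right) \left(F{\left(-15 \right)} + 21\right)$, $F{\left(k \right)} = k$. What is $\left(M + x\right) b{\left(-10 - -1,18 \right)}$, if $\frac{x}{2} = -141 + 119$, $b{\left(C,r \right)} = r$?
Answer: $-5220$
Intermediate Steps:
$x = -44$ ($x = 2 \left(-141 + 119\right) = 2 \left(-22\right) = -44$)
$M = -246$ ($M = \left(-163 + 122\right) \left(-15 + 21\right) = \left(-41\right) 6 = -246$)
$\left(M + x\right) b{\left(-10 - -1,18 \right)} = \left(-246 - 44\right) 18 = \left(-290\right) 18 = -5220$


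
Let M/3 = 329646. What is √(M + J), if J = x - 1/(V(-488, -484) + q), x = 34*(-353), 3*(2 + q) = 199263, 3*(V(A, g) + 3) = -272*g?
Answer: √6685427223238693/82724 ≈ 988.40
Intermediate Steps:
M = 988938 (M = 3*329646 = 988938)
V(A, g) = -3 - 272*g/3 (V(A, g) = -3 + (-272*g)/3 = -3 - 272*g/3)
q = 66419 (q = -2 + (⅓)*199263 = -2 + 66421 = 66419)
x = -12002
J = -3971413795/330896 (J = -12002 - 1/((-3 - 272/3*(-484)) + 66419) = -12002 - 1/((-3 + 131648/3) + 66419) = -12002 - 1/(131639/3 + 66419) = -12002 - 1/330896/3 = -12002 - 1*3/330896 = -12002 - 3/330896 = -3971413795/330896 ≈ -12002.)
√(M + J) = √(988938 - 3971413795/330896) = √(323264214653/330896) = √6685427223238693/82724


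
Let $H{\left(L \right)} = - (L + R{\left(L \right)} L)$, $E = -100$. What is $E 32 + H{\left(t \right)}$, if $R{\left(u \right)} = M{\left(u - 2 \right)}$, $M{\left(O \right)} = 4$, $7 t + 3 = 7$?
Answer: $- \frac{22420}{7} \approx -3202.9$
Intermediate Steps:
$t = \frac{4}{7}$ ($t = - \frac{3}{7} + \frac{1}{7} \cdot 7 = - \frac{3}{7} + 1 = \frac{4}{7} \approx 0.57143$)
$R{\left(u \right)} = 4$
$H{\left(L \right)} = - 5 L$ ($H{\left(L \right)} = - (L + 4 L) = - 5 L$)
$E 32 + H{\left(t \right)} = \left(-100\right) 32 - \frac{20}{7} = -3200 - \frac{20}{7} = - \frac{22420}{7}$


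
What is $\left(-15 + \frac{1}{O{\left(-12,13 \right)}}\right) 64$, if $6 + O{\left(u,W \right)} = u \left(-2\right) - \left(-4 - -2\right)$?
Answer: $- \frac{4784}{5} \approx -956.8$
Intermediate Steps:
$O{\left(u,W \right)} = -4 - 2 u$ ($O{\left(u,W \right)} = -6 - \left(-4 + 2 - u \left(-2\right)\right) = -6 - \left(-2 + 2 u\right) = -4 - 2 u$)
$\left(-15 + \frac{1}{O{\left(-12,13 \right)}}\right) 64 = \left(-15 + \frac{1}{-4 - -24}\right) 64 = \left(-15 + \frac{1}{-4 + 24}\right) 64 = \left(-15 + \frac{1}{20}\right) 64 = \left(- \frac{299}{20}\right) 64 = - \frac{4784}{5}$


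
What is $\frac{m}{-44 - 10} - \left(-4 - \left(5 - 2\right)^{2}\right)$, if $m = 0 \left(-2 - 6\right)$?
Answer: $13$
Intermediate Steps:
$m = 0$ ($m = 0 \left(-8\right) = 0$)
$\frac{m}{-44 - 10} - \left(-4 - \left(5 - 2\right)^{2}\right) = \frac{1}{-44 - 10} \cdot 0 - \left(-4 - \left(5 - 2\right)^{2}\right) = \frac{1}{-44 - 10} \cdot 0 + \left(\left(-12 + 3^{2}\right) + 16\right) = \frac{1}{-54} \cdot 0 + \left(\left(-12 + 9\right) + 16\right) = \left(- \frac{1}{54}\right) 0 + \left(-3 + 16\right) = 0 + 13 = 13$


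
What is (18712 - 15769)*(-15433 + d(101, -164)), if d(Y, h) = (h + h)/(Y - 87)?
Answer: -318417885/7 ≈ -4.5488e+7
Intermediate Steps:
d(Y, h) = 2*h/(-87 + Y) (d(Y, h) = (2*h)/(-87 + Y) = 2*h/(-87 + Y))
(18712 - 15769)*(-15433 + d(101, -164)) = (18712 - 15769)*(-15433 + 2*(-164)/(-87 + 101)) = 2943*(-15433 + 2*(-164)/14) = 2943*(-15433 + 2*(-164)*(1/14)) = 2943*(-15433 - 164/7) = 2943*(-108195/7) = -318417885/7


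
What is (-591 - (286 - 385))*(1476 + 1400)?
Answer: -1414992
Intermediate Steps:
(-591 - (286 - 385))*(1476 + 1400) = (-591 - 1*(-99))*2876 = (-591 + 99)*2876 = -492*2876 = -1414992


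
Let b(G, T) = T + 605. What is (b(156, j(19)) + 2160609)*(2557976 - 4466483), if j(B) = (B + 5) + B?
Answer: -4124774113299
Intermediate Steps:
j(B) = 5 + 2*B (j(B) = (5 + B) + B = 5 + 2*B)
b(G, T) = 605 + T
(b(156, j(19)) + 2160609)*(2557976 - 4466483) = ((605 + (5 + 2*19)) + 2160609)*(2557976 - 4466483) = ((605 + (5 + 38)) + 2160609)*(-1908507) = ((605 + 43) + 2160609)*(-1908507) = (648 + 2160609)*(-1908507) = 2161257*(-1908507) = -4124774113299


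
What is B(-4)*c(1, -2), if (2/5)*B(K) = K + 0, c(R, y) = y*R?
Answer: 20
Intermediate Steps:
c(R, y) = R*y
B(K) = 5*K/2 (B(K) = 5*(K + 0)/2 = 5*K/2)
B(-4)*c(1, -2) = ((5/2)*(-4))*(1*(-2)) = -10*(-2) = 20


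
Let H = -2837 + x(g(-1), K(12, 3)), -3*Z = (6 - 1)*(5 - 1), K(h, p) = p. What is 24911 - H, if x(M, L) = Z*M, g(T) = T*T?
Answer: 83264/3 ≈ 27755.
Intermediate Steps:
g(T) = T**2
Z = -20/3 (Z = -(6 - 1)*(5 - 1)/3 = -5*4/3 = -1/3*20 = -20/3 ≈ -6.6667)
x(M, L) = -20*M/3
H = -8531/3 (H = -2837 - 20/3*(-1)**2 = -2837 - 20/3*1 = -2837 - 20/3 = -8531/3 ≈ -2843.7)
24911 - H = 24911 - 1*(-8531/3) = 24911 + 8531/3 = 83264/3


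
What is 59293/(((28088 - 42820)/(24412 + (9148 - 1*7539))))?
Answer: -1542863153/14732 ≈ -1.0473e+5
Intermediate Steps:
59293/(((28088 - 42820)/(24412 + (9148 - 1*7539)))) = 59293/((-14732/(24412 + (9148 - 7539)))) = 59293/((-14732/(24412 + 1609))) = 59293/((-14732/26021)) = 59293/((-14732*1/26021)) = 59293/(-14732/26021) = 59293*(-26021/14732) = -1542863153/14732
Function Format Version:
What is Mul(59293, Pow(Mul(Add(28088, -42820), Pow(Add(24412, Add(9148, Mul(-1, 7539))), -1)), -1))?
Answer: Rational(-1542863153, 14732) ≈ -1.0473e+5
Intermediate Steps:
Mul(59293, Pow(Mul(Add(28088, -42820), Pow(Add(24412, Add(9148, Mul(-1, 7539))), -1)), -1)) = Mul(59293, Pow(Mul(-14732, Pow(Add(24412, Add(9148, -7539)), -1)), -1)) = Mul(59293, Pow(Mul(-14732, Pow(Add(24412, 1609), -1)), -1)) = Mul(59293, Pow(Mul(-14732, Pow(26021, -1)), -1)) = Mul(59293, Pow(Mul(-14732, Rational(1, 26021)), -1)) = Mul(59293, Pow(Rational(-14732, 26021), -1)) = Mul(59293, Rational(-26021, 14732)) = Rational(-1542863153, 14732)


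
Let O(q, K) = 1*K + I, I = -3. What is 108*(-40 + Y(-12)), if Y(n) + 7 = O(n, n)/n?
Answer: -4941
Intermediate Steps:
O(q, K) = -3 + K (O(q, K) = 1*K - 3 = K - 3 = -3 + K)
Y(n) = -7 + (-3 + n)/n
108*(-40 + Y(-12)) = 108*(-40 + (-6 - 3/(-12))) = 108*(-40 + (-6 - 3*(-1/12))) = 108*(-40 + (-6 + ¼)) = 108*(-40 - 23/4) = 108*(-183/4) = -4941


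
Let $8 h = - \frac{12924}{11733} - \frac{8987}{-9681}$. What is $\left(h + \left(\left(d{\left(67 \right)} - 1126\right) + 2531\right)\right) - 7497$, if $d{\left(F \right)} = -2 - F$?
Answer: $- \frac{1866168085199}{302899128} \approx -6161.0$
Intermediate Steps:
$h = - \frac{6557591}{302899128}$ ($h = \frac{- \frac{12924}{11733} - \frac{8987}{-9681}}{8} = \frac{\left(-12924\right) \frac{1}{11733} - - \frac{8987}{9681}}{8} = \frac{- \frac{4308}{3911} + \frac{8987}{9681}}{8} = \frac{1}{8} \left(- \frac{6557591}{37862391}\right) = - \frac{6557591}{302899128} \approx -0.021649$)
$\left(h + \left(\left(d{\left(67 \right)} - 1126\right) + 2531\right)\right) - 7497 = \left(- \frac{6557591}{302899128} + \left(\left(\left(-2 - 67\right) - 1126\right) + 2531\right)\right) - 7497 = \left(- \frac{6557591}{302899128} + \left(\left(-69 - 1126\right) + 2531\right)\right) - 7497 = \left(- \frac{6557591}{302899128} + \left(-1195 + 2531\right)\right) - 7497 = \left(- \frac{6557591}{302899128} + 1336\right) - 7497 = \frac{404666677417}{302899128} - 7497 = - \frac{1866168085199}{302899128}$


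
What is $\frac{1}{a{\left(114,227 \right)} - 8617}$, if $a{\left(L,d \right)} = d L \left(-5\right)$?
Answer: $- \frac{1}{138007} \approx -7.246 \cdot 10^{-6}$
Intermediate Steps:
$a{\left(L,d \right)} = - 5 L d$ ($a{\left(L,d \right)} = L d \left(-5\right) = - 5 L d$)
$\frac{1}{a{\left(114,227 \right)} - 8617} = \frac{1}{\left(-5\right) 114 \cdot 227 - 8617} = \frac{1}{-129390 - 8617} = \frac{1}{-138007} = - \frac{1}{138007}$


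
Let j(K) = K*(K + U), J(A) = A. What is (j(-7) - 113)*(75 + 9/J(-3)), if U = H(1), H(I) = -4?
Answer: -2592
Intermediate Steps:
U = -4
j(K) = K*(-4 + K) (j(K) = K*(K - 4) = K*(-4 + K))
(j(-7) - 113)*(75 + 9/J(-3)) = (-7*(-4 - 7) - 113)*(75 + 9/(-3)) = (-7*(-11) - 113)*(75 + 9*(-⅓)) = (77 - 113)*(75 - 3) = -36*72 = -2592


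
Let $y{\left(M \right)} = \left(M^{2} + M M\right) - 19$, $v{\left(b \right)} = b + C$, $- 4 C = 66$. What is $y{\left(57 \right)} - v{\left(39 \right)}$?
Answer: $\frac{12913}{2} \approx 6456.5$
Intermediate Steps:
$C = - \frac{33}{2}$ ($C = \left(- \frac{1}{4}\right) 66 = - \frac{33}{2} \approx -16.5$)
$v{\left(b \right)} = - \frac{33}{2} + b$ ($v{\left(b \right)} = b - \frac{33}{2} = - \frac{33}{2} + b$)
$y{\left(M \right)} = -19 + 2 M^{2}$ ($y{\left(M \right)} = \left(M^{2} + M^{2}\right) - 19 = 2 M^{2} - 19 = -19 + 2 M^{2}$)
$y{\left(57 \right)} - v{\left(39 \right)} = \left(-19 + 2 \cdot 57^{2}\right) - \left(- \frac{33}{2} + 39\right) = \left(-19 + 2 \cdot 3249\right) - \frac{45}{2} = \left(-19 + 6498\right) - \frac{45}{2} = 6479 - \frac{45}{2} = \frac{12913}{2}$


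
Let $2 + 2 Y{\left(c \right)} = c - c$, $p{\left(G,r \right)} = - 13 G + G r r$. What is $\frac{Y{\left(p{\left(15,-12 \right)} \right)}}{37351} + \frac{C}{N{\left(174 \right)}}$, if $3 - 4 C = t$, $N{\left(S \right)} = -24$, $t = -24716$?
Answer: $- \frac{923279465}{3585696} \approx -257.49$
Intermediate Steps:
$p{\left(G,r \right)} = - 13 G + G r^{2}$
$Y{\left(c \right)} = -1$ ($Y{\left(c \right)} = -1 + \frac{c - c}{2} = -1 + \frac{1}{2} \cdot 0 = -1 + 0 = -1$)
$C = \frac{24719}{4}$ ($C = \frac{3}{4} - -6179 = \frac{3}{4} + 6179 = \frac{24719}{4} \approx 6179.8$)
$\frac{Y{\left(p{\left(15,-12 \right)} \right)}}{37351} + \frac{C}{N{\left(174 \right)}} = - \frac{1}{37351} + \frac{24719}{4 \left(-24\right)} = \left(-1\right) \frac{1}{37351} + \frac{24719}{4} \left(- \frac{1}{24}\right) = - \frac{1}{37351} - \frac{24719}{96} = - \frac{923279465}{3585696}$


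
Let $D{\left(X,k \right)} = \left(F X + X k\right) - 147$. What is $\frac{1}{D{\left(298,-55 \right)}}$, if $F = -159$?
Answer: $- \frac{1}{63919} \approx -1.5645 \cdot 10^{-5}$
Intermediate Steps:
$D{\left(X,k \right)} = -147 - 159 X + X k$ ($D{\left(X,k \right)} = \left(- 159 X + X k\right) - 147 = -147 - 159 X + X k$)
$\frac{1}{D{\left(298,-55 \right)}} = \frac{1}{-147 - 47382 + 298 \left(-55\right)} = \frac{1}{-147 - 47382 - 16390} = \frac{1}{-63919} = - \frac{1}{63919}$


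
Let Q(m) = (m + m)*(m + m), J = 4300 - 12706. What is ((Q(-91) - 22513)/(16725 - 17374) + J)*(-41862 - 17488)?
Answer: 324413331750/649 ≈ 4.9987e+8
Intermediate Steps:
J = -8406
Q(m) = 4*m² (Q(m) = (2*m)*(2*m) = 4*m²)
((Q(-91) - 22513)/(16725 - 17374) + J)*(-41862 - 17488) = ((4*(-91)² - 22513)/(16725 - 17374) - 8406)*(-41862 - 17488) = ((4*8281 - 22513)/(-649) - 8406)*(-59350) = ((33124 - 22513)*(-1/649) - 8406)*(-59350) = (10611*(-1/649) - 8406)*(-59350) = (-10611/649 - 8406)*(-59350) = -5466105/649*(-59350) = 324413331750/649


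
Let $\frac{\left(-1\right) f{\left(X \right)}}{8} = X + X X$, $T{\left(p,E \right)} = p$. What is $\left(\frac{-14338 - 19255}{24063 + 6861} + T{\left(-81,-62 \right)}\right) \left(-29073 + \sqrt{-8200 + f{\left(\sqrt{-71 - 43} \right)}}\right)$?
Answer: $\frac{24599992967}{10308} - \frac{2538437 \sqrt{-1822 - 2 i \sqrt{114}}}{15462} \approx 2.3865 \cdot 10^{6} + 7007.8 i$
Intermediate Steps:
$f{\left(X \right)} = - 8 X - 8 X^{2}$ ($f{\left(X \right)} = - 8 \left(X + X X\right) = - 8 \left(X + X^{2}\right) = - 8 X - 8 X^{2}$)
$\left(\frac{-14338 - 19255}{24063 + 6861} + T{\left(-81,-62 \right)}\right) \left(-29073 + \sqrt{-8200 + f{\left(\sqrt{-71 - 43} \right)}}\right) = \left(\frac{-14338 - 19255}{24063 + 6861} - 81\right) \left(-29073 + \sqrt{-8200 - 8 \sqrt{-71 - 43} \left(1 + \sqrt{-71 - 43}\right)}\right) = \left(- \frac{33593}{30924} - 81\right) \left(-29073 + \sqrt{-8200 - 8 \sqrt{-114} \left(1 + \sqrt{-114}\right)}\right) = \left(\left(-33593\right) \frac{1}{30924} - 81\right) \left(-29073 + \sqrt{-8200 - 8 i \sqrt{114} \left(1 + i \sqrt{114}\right)}\right) = \left(- \frac{33593}{30924} - 81\right) \left(-29073 + \sqrt{-8200 - 8 i \sqrt{114} \left(1 + i \sqrt{114}\right)}\right) = - \frac{2538437 \left(-29073 + \sqrt{-8200 - 8 i \sqrt{114} \left(1 + i \sqrt{114}\right)}\right)}{30924} = \frac{24599992967}{10308} - \frac{2538437 \sqrt{-8200 - 8 i \sqrt{114} \left(1 + i \sqrt{114}\right)}}{30924}$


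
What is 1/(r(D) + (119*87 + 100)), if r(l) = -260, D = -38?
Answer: 1/10193 ≈ 9.8107e-5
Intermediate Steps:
1/(r(D) + (119*87 + 100)) = 1/(-260 + (119*87 + 100)) = 1/(-260 + (10353 + 100)) = 1/(-260 + 10453) = 1/10193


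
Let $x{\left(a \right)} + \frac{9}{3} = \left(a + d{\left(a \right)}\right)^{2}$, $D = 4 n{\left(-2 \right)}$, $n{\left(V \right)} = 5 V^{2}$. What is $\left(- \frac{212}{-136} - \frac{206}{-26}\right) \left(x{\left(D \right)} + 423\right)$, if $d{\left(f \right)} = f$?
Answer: $\frac{54524910}{221} \approx 2.4672 \cdot 10^{5}$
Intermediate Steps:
$D = 80$ ($D = 4 \cdot 5 \left(-2\right)^{2} = 4 \cdot 5 \cdot 4 = 4 \cdot 20 = 80$)
$x{\left(a \right)} = -3 + 4 a^{2}$ ($x{\left(a \right)} = -3 + \left(a + a\right)^{2} = -3 + \left(2 a\right)^{2} = -3 + 4 a^{2}$)
$\left(- \frac{212}{-136} - \frac{206}{-26}\right) \left(x{\left(D \right)} + 423\right) = \left(- \frac{212}{-136} - \frac{206}{-26}\right) \left(\left(-3 + 4 \cdot 80^{2}\right) + 423\right) = \left(\left(-212\right) \left(- \frac{1}{136}\right) - - \frac{103}{13}\right) \left(\left(-3 + 4 \cdot 6400\right) + 423\right) = \left(\frac{53}{34} + \frac{103}{13}\right) \left(\left(-3 + 25600\right) + 423\right) = \frac{4191 \left(25597 + 423\right)}{442} = \frac{4191}{442} \cdot 26020 = \frac{54524910}{221}$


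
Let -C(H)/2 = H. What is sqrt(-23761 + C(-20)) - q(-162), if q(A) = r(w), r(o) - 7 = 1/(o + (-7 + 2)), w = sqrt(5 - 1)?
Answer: -20/3 + I*sqrt(23721) ≈ -6.6667 + 154.02*I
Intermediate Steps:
C(H) = -2*H
w = 2 (w = sqrt(4) = 2)
r(o) = 7 + 1/(-5 + o) (r(o) = 7 + 1/(o + (-7 + 2)) = 7 + 1/(o - 5) = 7 + 1/(-5 + o))
q(A) = 20/3 (q(A) = (-34 + 7*2)/(-5 + 2) = (-34 + 14)/(-3) = -1/3*(-20) = 20/3)
sqrt(-23761 + C(-20)) - q(-162) = sqrt(-23761 - 2*(-20)) - 1*20/3 = sqrt(-23761 + 40) - 20/3 = sqrt(-23721) - 20/3 = I*sqrt(23721) - 20/3 = -20/3 + I*sqrt(23721)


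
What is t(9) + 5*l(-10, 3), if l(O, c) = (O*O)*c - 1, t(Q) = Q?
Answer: 1504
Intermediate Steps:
l(O, c) = -1 + c*O² (l(O, c) = O²*c - 1 = c*O² - 1 = -1 + c*O²)
t(9) + 5*l(-10, 3) = 9 + 5*(-1 + 3*(-10)²) = 9 + 5*(-1 + 3*100) = 9 + 5*(-1 + 300) = 9 + 5*299 = 9 + 1495 = 1504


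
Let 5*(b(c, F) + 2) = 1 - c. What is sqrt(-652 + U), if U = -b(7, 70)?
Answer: 2*I*sqrt(4055)/5 ≈ 25.472*I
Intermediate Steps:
b(c, F) = -9/5 - c/5 (b(c, F) = -2 + (1 - c)/5 = -2 + (1/5 - c/5) = -9/5 - c/5)
U = 16/5 (U = -(-9/5 - 1/5*7) = -(-9/5 - 7/5) = -1*(-16/5) = 16/5 ≈ 3.2000)
sqrt(-652 + U) = sqrt(-652 + 16/5) = sqrt(-3244/5) = 2*I*sqrt(4055)/5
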